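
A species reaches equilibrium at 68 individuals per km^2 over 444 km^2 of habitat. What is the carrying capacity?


K = 68 * 444 = 30192 individuals

30192 individuals


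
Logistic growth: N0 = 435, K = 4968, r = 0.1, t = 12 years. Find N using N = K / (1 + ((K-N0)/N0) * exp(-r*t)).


(K - N0)/N0 = (4968 - 435)/435 = 4533/435 = 10.4207
r*t = 0.1 * 12 = 1.2; exp(-1.2) = 0.301194
10.4207 * 0.301194 = 3.13865
1 + 3.13865 = 4.13865
N = 4968 / 4.13865 = 1200.39 ≈ 1200

1200


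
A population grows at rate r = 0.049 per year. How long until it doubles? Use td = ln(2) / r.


td = ln(2) / 0.049 = 0.693147 / 0.049 = 14.1459 ≈ 14.1 years

14.1 years


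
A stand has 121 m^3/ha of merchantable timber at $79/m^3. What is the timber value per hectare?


Value = 121 * 79 = $9559/ha

$9559/ha


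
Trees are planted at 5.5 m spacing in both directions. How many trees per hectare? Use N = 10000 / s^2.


N = 10000 / 5.5^2 = 10000 / 30.25 = 330.579 ≈ 331 trees/ha

331 trees/ha


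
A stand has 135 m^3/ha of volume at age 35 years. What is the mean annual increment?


MAI = 135 / 35 = 3.8571 ≈ 3.86 m^3/ha/yr

3.86 m^3/ha/yr


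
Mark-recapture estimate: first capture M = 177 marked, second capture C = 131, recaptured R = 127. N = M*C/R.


N = M * C / R = 177 * 131 / 127 = 23187 / 127 = 182.57 ≈ 183

183 individuals


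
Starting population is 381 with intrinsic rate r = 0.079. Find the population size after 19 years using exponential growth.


r*t = 0.079 * 19 = 1.501
exp(1.501) = 4.48617
N = 381 * 4.48617 = 1709.23 ≈ 1709

1709


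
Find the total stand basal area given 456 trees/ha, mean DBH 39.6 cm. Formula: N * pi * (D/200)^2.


(D/200)^2 = (39.6/200)^2 = 0.198^2 = 0.039204
Individual BA = 3.141593 * 0.039204 = 0.123163 m^2
Stand BA = 456 * 0.123163 = 56.1623 ≈ 56.16 m^2/ha

56.16 m^2/ha


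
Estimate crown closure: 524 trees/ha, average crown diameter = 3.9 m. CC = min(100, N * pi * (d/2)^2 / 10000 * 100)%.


(d/2)^2 = (3.9/2)^2 = 1.95^2 = 3.8025
Crown area = 3.141593 * 3.8025 = 11.9459 m^2
N * area / 10000 * 100 = 524 * 11.9459 / 10000 * 100 = 62.5965
CC = min(100, 62.5965) = 62.5965 ≈ 62.6%

62.6%


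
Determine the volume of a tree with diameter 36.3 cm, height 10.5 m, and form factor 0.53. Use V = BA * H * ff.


(D/200)^2 = (36.3/200)^2 = 0.1815^2 = 0.03294225
BA = 3.141593 * 0.03294225 = 0.103491 m^2
V = 0.103491 * 10.5 * 0.53 = 0.575927 ≈ 0.576 m^3

0.576 m^3


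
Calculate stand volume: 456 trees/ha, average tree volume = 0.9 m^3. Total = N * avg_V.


V_stand = 456 * 0.9 = 410.4 m^3/ha

410.4 m^3/ha


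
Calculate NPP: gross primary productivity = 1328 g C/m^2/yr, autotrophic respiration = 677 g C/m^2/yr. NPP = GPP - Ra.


NPP = GPP - Ra = 1328 - 677 = 651 g C/m^2/yr

651 g C/m^2/yr


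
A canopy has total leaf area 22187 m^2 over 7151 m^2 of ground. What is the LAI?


LAI = 22187 / 7151 = 3.1026 ≈ 3.10

3.10


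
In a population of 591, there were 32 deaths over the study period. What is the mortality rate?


Mortality rate = 32 / 591 = 0.054146 ≈ 0.0541

0.0541


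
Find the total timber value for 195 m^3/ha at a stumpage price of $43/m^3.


Value = 195 * 43 = $8385/ha

$8385/ha


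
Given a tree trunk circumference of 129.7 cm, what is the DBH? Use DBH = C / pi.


DBH = C / pi = 129.7 / 3.141593 = 41.2848 ≈ 41.28 cm

41.28 cm


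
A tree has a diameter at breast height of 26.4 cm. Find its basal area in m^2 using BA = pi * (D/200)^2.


D/200 = 26.4/200 = 0.132 m
(D/200)^2 = 0.132^2 = 0.017424
BA = 3.141593 * 0.017424 = 0.0547391 ≈ 0.0547 m^2

0.0547 m^2


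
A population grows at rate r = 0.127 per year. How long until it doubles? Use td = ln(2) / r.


td = ln(2) / 0.127 = 0.693147 / 0.127 = 5.45785 ≈ 5.5 years

5.5 years


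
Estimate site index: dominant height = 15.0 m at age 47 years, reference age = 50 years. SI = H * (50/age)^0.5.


50/47 = 1.06383
(1.06383)^0.5 = 1.03142
SI = 15.0 * 1.03142 = 15.4713 ≈ 15.5 m

15.5 m


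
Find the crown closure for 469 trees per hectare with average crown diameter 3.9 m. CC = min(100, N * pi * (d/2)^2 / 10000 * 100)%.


(d/2)^2 = (3.9/2)^2 = 1.95^2 = 3.8025
Crown area = 3.141593 * 3.8025 = 11.9459 m^2
N * area / 10000 * 100 = 469 * 11.9459 / 10000 * 100 = 56.0263
CC = min(100, 56.0263) = 56.0263 ≈ 56.0%

56.0%


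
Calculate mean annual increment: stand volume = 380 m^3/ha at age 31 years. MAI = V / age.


MAI = 380 / 31 = 12.2581 ≈ 12.26 m^3/ha/yr

12.26 m^3/ha/yr


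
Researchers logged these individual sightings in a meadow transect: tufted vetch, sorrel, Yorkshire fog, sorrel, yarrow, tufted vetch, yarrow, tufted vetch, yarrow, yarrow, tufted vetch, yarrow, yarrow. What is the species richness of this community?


Total individuals logged = 13
Distinct species (count of individuals): tufted vetch (4), sorrel (2), Yorkshire fog (1), yarrow (6)
Species richness = number of distinct species = 4

4


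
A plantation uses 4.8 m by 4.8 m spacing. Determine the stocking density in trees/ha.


N = 10000 / 4.8^2 = 10000 / 23.04 = 434.028 ≈ 434 trees/ha

434 trees/ha


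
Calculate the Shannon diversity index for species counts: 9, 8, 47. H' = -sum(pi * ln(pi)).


Total N = 9 + 8 + 47 = 64
Per-species terms:
  p = 9/64 = 0.140625; ln(p) = -1.961659; p*ln(p) = 0.140625 * (-1.961659) = -0.275858
  p = 8/64 = 0.125000; ln(p) = -2.079442; p*ln(p) = 0.125000 * (-2.079442) = -0.259930
  p = 47/64 = 0.734375; ln(p) = -0.308735; p*ln(p) = 0.734375 * (-0.308735) = -0.226727
sum(p*ln(p)) = (-0.275858) + (-0.259930) + (-0.226727) = -0.762515
H' = -(-0.762515) = 0.762515 ≈ 0.7625

0.7625


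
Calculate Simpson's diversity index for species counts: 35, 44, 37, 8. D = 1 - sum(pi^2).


Total N = 35 + 44 + 37 + 8 = 124
Per-species terms:
  p = 35/124 = 0.282258; p^2 = 0.282258^2 = 0.079670
  p = 44/124 = 0.354839; p^2 = 0.354839^2 = 0.125911
  p = 37/124 = 0.298387; p^2 = 0.298387^2 = 0.089035
  p = 8/124 = 0.064516; p^2 = 0.064516^2 = 0.004162
sum(p^2) = 0.079670 + 0.125911 + 0.089035 + 0.004162 = 0.298778
D = 1 - 0.298778 = 0.701222 ≈ 0.7012

0.7012


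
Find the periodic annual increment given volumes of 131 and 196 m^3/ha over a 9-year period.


PAI = (V2 - V1) / period = (196 - 131) / 9 = 65 / 9 = 7.2222 ≈ 7.22 m^3/ha/yr

7.22 m^3/ha/yr


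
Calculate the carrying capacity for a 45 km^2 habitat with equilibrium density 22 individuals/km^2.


K = 22 * 45 = 990 individuals

990 individuals


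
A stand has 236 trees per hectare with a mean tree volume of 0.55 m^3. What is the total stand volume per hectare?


V_stand = 236 * 0.55 = 129.8 m^3/ha

129.8 m^3/ha


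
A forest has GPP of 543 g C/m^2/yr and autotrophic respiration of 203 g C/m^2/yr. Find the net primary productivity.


NPP = GPP - Ra = 543 - 203 = 340 g C/m^2/yr

340 g C/m^2/yr


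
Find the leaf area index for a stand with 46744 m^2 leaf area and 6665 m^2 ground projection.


LAI = 46744 / 6665 = 7.0134 ≈ 7.01

7.01


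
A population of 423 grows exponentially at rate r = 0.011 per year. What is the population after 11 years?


r*t = 0.011 * 11 = 0.121
exp(0.121) = 1.12862
N = 423 * 1.12862 = 477.406 ≈ 477

477


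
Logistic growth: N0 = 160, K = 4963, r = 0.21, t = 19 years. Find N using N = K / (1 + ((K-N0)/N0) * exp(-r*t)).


(K - N0)/N0 = (4963 - 160)/160 = 4803/160 = 30.0188
r*t = 0.21 * 19 = 3.99; exp(-3.99) = 0.0184997
30.0188 * 0.0184997 = 0.555339
1 + 0.555339 = 1.55534
N = 4963 / 1.55534 = 3190.94 ≈ 3191

3191


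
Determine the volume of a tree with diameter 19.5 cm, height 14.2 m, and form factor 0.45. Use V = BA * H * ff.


(D/200)^2 = (19.5/200)^2 = 0.0975^2 = 0.00950625
BA = 3.141593 * 0.00950625 = 0.0298648 m^2
V = 0.0298648 * 14.2 * 0.45 = 0.190836 ≈ 0.191 m^3

0.191 m^3


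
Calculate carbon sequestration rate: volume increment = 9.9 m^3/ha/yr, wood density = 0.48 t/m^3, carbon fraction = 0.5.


C = 9.9 * 0.48 * 0.5 = 2.376 ≈ 2.38 t C/ha/yr

2.38 t C/ha/yr


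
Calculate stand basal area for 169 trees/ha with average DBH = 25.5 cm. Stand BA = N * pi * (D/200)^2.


(D/200)^2 = (25.5/200)^2 = 0.1275^2 = 0.01625625
Individual BA = 3.141593 * 0.01625625 = 0.0510705 m^2
Stand BA = 169 * 0.0510705 = 8.63091 ≈ 8.63 m^2/ha

8.63 m^2/ha


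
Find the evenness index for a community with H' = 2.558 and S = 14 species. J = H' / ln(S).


ln(14) = 2.63906
J = H' / ln(S) = 2.558 / 2.63906 = 0.969285 ≈ 0.9693

0.9693


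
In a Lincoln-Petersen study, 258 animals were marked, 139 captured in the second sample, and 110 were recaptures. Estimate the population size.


N = M * C / R = 258 * 139 / 110 = 35862 / 110 = 326.02 ≈ 326

326 individuals


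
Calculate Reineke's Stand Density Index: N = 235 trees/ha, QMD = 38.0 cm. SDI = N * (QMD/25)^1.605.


QMD/25 = 38.0/25 = 1.52
(1.52)^1.605 = exp(1.605 * ln(1.52)) = exp(1.605 * 0.418710) = exp(0.672030) = 1.95821
SDI = 235 * 1.95821 = 460.179 ≈ 460

460


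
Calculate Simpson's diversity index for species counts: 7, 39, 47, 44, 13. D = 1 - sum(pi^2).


Total N = 7 + 39 + 47 + 44 + 13 = 150
Per-species terms:
  p = 7/150 = 0.046667; p^2 = 0.046667^2 = 0.002178
  p = 39/150 = 0.260000; p^2 = 0.260000^2 = 0.067600
  p = 47/150 = 0.313333; p^2 = 0.313333^2 = 0.098178
  p = 44/150 = 0.293333; p^2 = 0.293333^2 = 0.086044
  p = 13/150 = 0.086667; p^2 = 0.086667^2 = 0.007511
sum(p^2) = 0.002178 + 0.067600 + 0.098178 + 0.086044 + 0.007511 = 0.261511
D = 1 - 0.261511 = 0.738489 ≈ 0.7385

0.7385


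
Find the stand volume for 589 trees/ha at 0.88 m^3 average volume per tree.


V_stand = 589 * 0.88 = 518.32 ≈ 518.3 m^3/ha

518.3 m^3/ha


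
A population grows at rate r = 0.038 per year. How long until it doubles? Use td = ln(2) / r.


td = ln(2) / 0.038 = 0.693147 / 0.038 = 18.2407 ≈ 18.2 years

18.2 years


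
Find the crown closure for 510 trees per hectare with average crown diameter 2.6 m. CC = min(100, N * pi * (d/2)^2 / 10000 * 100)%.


(d/2)^2 = (2.6/2)^2 = 1.3^2 = 1.69
Crown area = 3.141593 * 1.69 = 5.30929 m^2
N * area / 10000 * 100 = 510 * 5.30929 / 10000 * 100 = 27.0774
CC = min(100, 27.0774) = 27.0774 ≈ 27.1%

27.1%


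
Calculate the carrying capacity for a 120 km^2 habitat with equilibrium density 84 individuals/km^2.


K = 84 * 120 = 10080 individuals

10080 individuals


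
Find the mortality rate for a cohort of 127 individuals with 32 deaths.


Mortality rate = 32 / 127 = 0.251969 ≈ 0.2520

0.2520


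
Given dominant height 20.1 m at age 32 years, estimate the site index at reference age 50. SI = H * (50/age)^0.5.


50/32 = 1.56250
(1.56250)^0.5 = 1.25000
SI = 20.1 * 1.25000 = 25.1250 ≈ 25.1 m

25.1 m


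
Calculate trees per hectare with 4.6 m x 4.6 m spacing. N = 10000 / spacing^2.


N = 10000 / 4.6^2 = 10000 / 21.16 = 472.590 ≈ 473 trees/ha

473 trees/ha


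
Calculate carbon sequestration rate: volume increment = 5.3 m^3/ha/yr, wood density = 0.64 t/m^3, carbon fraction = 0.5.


C = 5.3 * 0.64 * 0.5 = 1.696 ≈ 1.70 t C/ha/yr

1.70 t C/ha/yr


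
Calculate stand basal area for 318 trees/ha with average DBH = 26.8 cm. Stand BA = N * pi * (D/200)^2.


(D/200)^2 = (26.8/200)^2 = 0.134^2 = 0.017956
Individual BA = 3.141593 * 0.017956 = 0.0564104 m^2
Stand BA = 318 * 0.0564104 = 17.9385 ≈ 17.94 m^2/ha

17.94 m^2/ha


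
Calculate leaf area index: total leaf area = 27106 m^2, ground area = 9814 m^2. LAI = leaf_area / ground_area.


LAI = 27106 / 9814 = 2.7620 ≈ 2.76

2.76


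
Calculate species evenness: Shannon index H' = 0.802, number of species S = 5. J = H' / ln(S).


ln(5) = 1.60944
J = H' / ln(S) = 0.802 / 1.60944 = 0.498310 ≈ 0.4983

0.4983


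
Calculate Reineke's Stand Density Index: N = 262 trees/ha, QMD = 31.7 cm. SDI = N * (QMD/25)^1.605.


QMD/25 = 31.7/25 = 1.268
(1.268)^1.605 = exp(1.605 * ln(1.268)) = exp(1.605 * 0.237441) = exp(0.381093) = 1.46388
SDI = 262 * 1.46388 = 383.537 ≈ 384

384


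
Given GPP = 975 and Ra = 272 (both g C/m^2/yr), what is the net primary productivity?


NPP = GPP - Ra = 975 - 272 = 703 g C/m^2/yr

703 g C/m^2/yr


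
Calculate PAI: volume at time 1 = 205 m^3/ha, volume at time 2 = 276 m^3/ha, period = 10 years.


PAI = (V2 - V1) / period = (276 - 205) / 10 = 71 / 10 = 7.10 m^3/ha/yr

7.10 m^3/ha/yr


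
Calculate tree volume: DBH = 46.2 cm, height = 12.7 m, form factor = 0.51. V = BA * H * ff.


(D/200)^2 = (46.2/200)^2 = 0.231^2 = 0.053361
BA = 3.141593 * 0.053361 = 0.167639 m^2
V = 0.167639 * 12.7 * 0.51 = 1.08580 ≈ 1.086 m^3

1.086 m^3


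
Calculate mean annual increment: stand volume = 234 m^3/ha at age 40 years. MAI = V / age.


MAI = 234 / 40 = 5.85 m^3/ha/yr

5.85 m^3/ha/yr


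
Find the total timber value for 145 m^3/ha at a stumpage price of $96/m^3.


Value = 145 * 96 = $13920/ha

$13920/ha


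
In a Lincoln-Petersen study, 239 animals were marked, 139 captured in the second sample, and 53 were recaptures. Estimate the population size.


N = M * C / R = 239 * 139 / 53 = 33221 / 53 = 626.81 ≈ 627

627 individuals


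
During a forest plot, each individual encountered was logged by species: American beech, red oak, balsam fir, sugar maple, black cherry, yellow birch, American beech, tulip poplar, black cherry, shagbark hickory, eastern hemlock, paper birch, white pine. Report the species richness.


Total individuals logged = 13
Distinct species (count of individuals): American beech (2), red oak (1), balsam fir (1), sugar maple (1), black cherry (2), yellow birch (1), tulip poplar (1), shagbark hickory (1), eastern hemlock (1), paper birch (1), white pine (1)
Species richness = number of distinct species = 11

11


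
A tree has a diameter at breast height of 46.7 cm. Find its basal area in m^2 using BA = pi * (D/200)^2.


D/200 = 46.7/200 = 0.2335 m
(D/200)^2 = 0.2335^2 = 0.05452225
BA = 3.141593 * 0.05452225 = 0.171287 ≈ 0.1713 m^2

0.1713 m^2


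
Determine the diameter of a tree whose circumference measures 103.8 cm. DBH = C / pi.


DBH = C / pi = 103.8 / 3.141593 = 33.0406 ≈ 33.04 cm

33.04 cm


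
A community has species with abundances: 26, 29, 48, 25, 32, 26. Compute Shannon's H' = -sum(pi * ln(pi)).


Total N = 26 + 29 + 48 + 25 + 32 + 26 = 186
Per-species terms:
  p = 26/186 = 0.139785; ln(p) = -1.967650; p*ln(p) = 0.139785 * (-1.967650) = -0.275048
  p = 29/186 = 0.155914; ln(p) = -1.858451; p*ln(p) = 0.155914 * (-1.858451) = -0.289759
  p = 48/186 = 0.258065; ln(p) = -1.354544; p*ln(p) = 0.258065 * (-1.354544) = -0.349560
  p = 25/186 = 0.134409; ln(p) = -2.006868; p*ln(p) = 0.134409 * (-2.006868) = -0.269741
  p = 32/186 = 0.172043; ln(p) = -1.760011; p*ln(p) = 0.172043 * (-1.760011) = -0.302798
  p = 26/186 = 0.139785; ln(p) = -1.967650; p*ln(p) = 0.139785 * (-1.967650) = -0.275048
sum(p*ln(p)) = (-0.275048) + (-0.289759) + (-0.349560) + (-0.269741) + (-0.302798) + (-0.275048) = -1.761954
H' = -(-1.761954) = 1.761954 ≈ 1.7620

1.7620


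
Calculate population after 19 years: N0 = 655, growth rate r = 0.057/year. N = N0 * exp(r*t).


r*t = 0.057 * 19 = 1.083
exp(1.083) = 2.95353
N = 655 * 2.95353 = 1934.56 ≈ 1935

1935


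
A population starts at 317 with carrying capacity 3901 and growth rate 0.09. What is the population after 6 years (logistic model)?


(K - N0)/N0 = (3901 - 317)/317 = 3584/317 = 11.3060
r*t = 0.09 * 6 = 0.54; exp(-0.54) = 0.582748
11.3060 * 0.582748 = 6.58855
1 + 6.58855 = 7.58855
N = 3901 / 7.58855 = 514.064 ≈ 514

514


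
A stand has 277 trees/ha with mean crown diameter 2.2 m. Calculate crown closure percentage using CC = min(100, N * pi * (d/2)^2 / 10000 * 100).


(d/2)^2 = (2.2/2)^2 = 1.1^2 = 1.21
Crown area = 3.141593 * 1.21 = 3.80133 m^2
N * area / 10000 * 100 = 277 * 3.80133 / 10000 * 100 = 10.5297
CC = min(100, 10.5297) = 10.5297 ≈ 10.5%

10.5%


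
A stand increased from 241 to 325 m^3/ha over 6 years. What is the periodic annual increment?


PAI = (V2 - V1) / period = (325 - 241) / 6 = 84 / 6 = 14.00 m^3/ha/yr

14.00 m^3/ha/yr


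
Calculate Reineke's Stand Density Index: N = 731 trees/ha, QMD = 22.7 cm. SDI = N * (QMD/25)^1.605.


QMD/25 = 22.7/25 = 0.908
(0.908)^1.605 = exp(1.605 * ln(0.908)) = exp(1.605 * (-0.0965109)) = exp(-0.154900) = 0.856501
SDI = 731 * 0.856501 = 626.102 ≈ 626

626


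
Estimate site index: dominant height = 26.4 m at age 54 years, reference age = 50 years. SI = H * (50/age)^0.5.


50/54 = 0.925926
(0.925926)^0.5 = 0.962250
SI = 26.4 * 0.962250 = 25.4034 ≈ 25.4 m

25.4 m


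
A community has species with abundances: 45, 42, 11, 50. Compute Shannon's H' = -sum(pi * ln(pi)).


Total N = 45 + 42 + 11 + 50 = 148
Per-species terms:
  p = 45/148 = 0.304054; ln(p) = -1.190550; p*ln(p) = 0.304054 * (-1.190550) = -0.361991
  p = 42/148 = 0.283784; ln(p) = -1.259542; p*ln(p) = 0.283784 * (-1.259542) = -0.357438
  p = 11/148 = 0.074324; ln(p) = -2.599321; p*ln(p) = 0.074324 * (-2.599321) = -0.193192
  p = 50/148 = 0.337838; ln(p) = -1.085189; p*ln(p) = 0.337838 * (-1.085189) = -0.366618
sum(p*ln(p)) = (-0.361991) + (-0.357438) + (-0.193192) + (-0.366618) = -1.279239
H' = -(-1.279239) = 1.279239 ≈ 1.2792

1.2792


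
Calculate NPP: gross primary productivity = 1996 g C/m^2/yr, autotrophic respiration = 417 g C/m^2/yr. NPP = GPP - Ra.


NPP = GPP - Ra = 1996 - 417 = 1579 g C/m^2/yr

1579 g C/m^2/yr


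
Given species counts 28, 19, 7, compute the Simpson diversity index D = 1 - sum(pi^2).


Total N = 28 + 19 + 7 = 54
Per-species terms:
  p = 28/54 = 0.518519; p^2 = 0.518519^2 = 0.268862
  p = 19/54 = 0.351852; p^2 = 0.351852^2 = 0.123800
  p = 7/54 = 0.129630; p^2 = 0.129630^2 = 0.016804
sum(p^2) = 0.268862 + 0.123800 + 0.016804 = 0.409466
D = 1 - 0.409466 = 0.590534 ≈ 0.5905

0.5905


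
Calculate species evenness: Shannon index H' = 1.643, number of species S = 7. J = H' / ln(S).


ln(7) = 1.94591
J = H' / ln(S) = 1.643 / 1.94591 = 0.844335 ≈ 0.8443

0.8443


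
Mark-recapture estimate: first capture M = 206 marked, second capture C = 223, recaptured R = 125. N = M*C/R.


N = M * C / R = 206 * 223 / 125 = 45938 / 125 = 367.50 ≈ 368

368 individuals


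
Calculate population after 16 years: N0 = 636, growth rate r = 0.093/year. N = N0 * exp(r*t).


r*t = 0.093 * 16 = 1.488
exp(1.488) = 4.42823
N = 636 * 4.42823 = 2816.35 ≈ 2816

2816


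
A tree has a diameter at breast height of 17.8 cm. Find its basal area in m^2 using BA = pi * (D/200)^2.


D/200 = 17.8/200 = 0.089 m
(D/200)^2 = 0.089^2 = 0.007921
BA = 3.141593 * 0.007921 = 0.0248846 ≈ 0.0249 m^2

0.0249 m^2


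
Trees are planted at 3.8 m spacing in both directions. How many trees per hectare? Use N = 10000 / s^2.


N = 10000 / 3.8^2 = 10000 / 14.44 = 692.521 ≈ 693 trees/ha

693 trees/ha


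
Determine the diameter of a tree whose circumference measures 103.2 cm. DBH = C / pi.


DBH = C / pi = 103.2 / 3.141593 = 32.8496 ≈ 32.85 cm

32.85 cm


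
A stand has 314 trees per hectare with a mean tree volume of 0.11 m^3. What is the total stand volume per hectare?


V_stand = 314 * 0.11 = 34.54 ≈ 34.5 m^3/ha

34.5 m^3/ha


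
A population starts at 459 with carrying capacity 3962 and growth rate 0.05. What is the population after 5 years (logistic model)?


(K - N0)/N0 = (3962 - 459)/459 = 3503/459 = 7.63181
r*t = 0.05 * 5 = 0.25; exp(-0.25) = 0.778801
7.63181 * 0.778801 = 5.94366
1 + 5.94366 = 6.94366
N = 3962 / 6.94366 = 570.592 ≈ 571

571


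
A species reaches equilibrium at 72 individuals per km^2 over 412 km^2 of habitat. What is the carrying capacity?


K = 72 * 412 = 29664 individuals

29664 individuals


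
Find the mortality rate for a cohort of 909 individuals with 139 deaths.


Mortality rate = 139 / 909 = 0.152915 ≈ 0.1529

0.1529


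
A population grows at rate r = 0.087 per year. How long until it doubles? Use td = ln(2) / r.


td = ln(2) / 0.087 = 0.693147 / 0.087 = 7.96721 ≈ 8.0 years

8.0 years


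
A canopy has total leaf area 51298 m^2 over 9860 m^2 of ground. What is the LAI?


LAI = 51298 / 9860 = 5.2026 ≈ 5.20

5.20


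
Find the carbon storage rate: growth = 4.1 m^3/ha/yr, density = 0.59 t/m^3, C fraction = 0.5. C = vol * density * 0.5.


C = 4.1 * 0.59 * 0.5 = 1.2095 ≈ 1.21 t C/ha/yr

1.21 t C/ha/yr


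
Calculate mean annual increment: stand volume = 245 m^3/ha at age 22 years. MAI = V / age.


MAI = 245 / 22 = 11.1364 ≈ 11.14 m^3/ha/yr

11.14 m^3/ha/yr


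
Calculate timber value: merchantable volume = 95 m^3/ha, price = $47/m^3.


Value = 95 * 47 = $4465/ha

$4465/ha


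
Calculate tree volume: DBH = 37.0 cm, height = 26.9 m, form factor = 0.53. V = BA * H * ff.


(D/200)^2 = (37.0/200)^2 = 0.185^2 = 0.034225
BA = 3.141593 * 0.034225 = 0.107521 m^2
V = 0.107521 * 26.9 * 0.53 = 1.53293 ≈ 1.533 m^3

1.533 m^3


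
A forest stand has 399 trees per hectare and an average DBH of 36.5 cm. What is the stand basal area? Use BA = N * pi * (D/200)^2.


(D/200)^2 = (36.5/200)^2 = 0.1825^2 = 0.03330625
Individual BA = 3.141593 * 0.03330625 = 0.104635 m^2
Stand BA = 399 * 0.104635 = 41.7494 ≈ 41.75 m^2/ha

41.75 m^2/ha


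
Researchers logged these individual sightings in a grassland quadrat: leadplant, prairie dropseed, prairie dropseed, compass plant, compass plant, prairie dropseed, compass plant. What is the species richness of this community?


Total individuals logged = 7
Distinct species (count of individuals): leadplant (1), prairie dropseed (3), compass plant (3)
Species richness = number of distinct species = 3

3


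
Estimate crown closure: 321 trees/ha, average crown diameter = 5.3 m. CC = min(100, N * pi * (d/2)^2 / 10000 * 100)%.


(d/2)^2 = (5.3/2)^2 = 2.65^2 = 7.0225
Crown area = 3.141593 * 7.0225 = 22.0618 m^2
N * area / 10000 * 100 = 321 * 22.0618 / 10000 * 100 = 70.8184
CC = min(100, 70.8184) = 70.8184 ≈ 70.8%

70.8%


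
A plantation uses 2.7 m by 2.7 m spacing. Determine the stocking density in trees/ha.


N = 10000 / 2.7^2 = 10000 / 7.29 = 1371.74 ≈ 1372 trees/ha

1372 trees/ha


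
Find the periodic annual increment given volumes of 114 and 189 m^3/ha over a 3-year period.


PAI = (V2 - V1) / period = (189 - 114) / 3 = 75 / 3 = 25.00 m^3/ha/yr

25.00 m^3/ha/yr


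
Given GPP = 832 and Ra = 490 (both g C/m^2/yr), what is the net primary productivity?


NPP = GPP - Ra = 832 - 490 = 342 g C/m^2/yr

342 g C/m^2/yr


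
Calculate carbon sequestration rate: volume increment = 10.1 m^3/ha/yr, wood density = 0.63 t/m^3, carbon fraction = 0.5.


C = 10.1 * 0.63 * 0.5 = 3.1815 ≈ 3.18 t C/ha/yr

3.18 t C/ha/yr


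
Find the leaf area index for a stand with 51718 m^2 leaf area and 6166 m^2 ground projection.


LAI = 51718 / 6166 = 8.3876 ≈ 8.39

8.39


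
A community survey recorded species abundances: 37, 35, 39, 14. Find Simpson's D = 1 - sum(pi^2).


Total N = 37 + 35 + 39 + 14 = 125
Per-species terms:
  p = 37/125 = 0.296000; p^2 = 0.296000^2 = 0.087616
  p = 35/125 = 0.280000; p^2 = 0.280000^2 = 0.078400
  p = 39/125 = 0.312000; p^2 = 0.312000^2 = 0.097344
  p = 14/125 = 0.112000; p^2 = 0.112000^2 = 0.012544
sum(p^2) = 0.087616 + 0.078400 + 0.097344 + 0.012544 = 0.275904
D = 1 - 0.275904 = 0.724096 ≈ 0.7241

0.7241


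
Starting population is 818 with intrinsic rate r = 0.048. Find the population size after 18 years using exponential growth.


r*t = 0.048 * 18 = 0.864
exp(0.864) = 2.37263
N = 818 * 2.37263 = 1940.81 ≈ 1941

1941


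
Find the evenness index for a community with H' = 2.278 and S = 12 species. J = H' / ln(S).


ln(12) = 2.48491
J = H' / ln(S) = 2.278 / 2.48491 = 0.916733 ≈ 0.9167

0.9167


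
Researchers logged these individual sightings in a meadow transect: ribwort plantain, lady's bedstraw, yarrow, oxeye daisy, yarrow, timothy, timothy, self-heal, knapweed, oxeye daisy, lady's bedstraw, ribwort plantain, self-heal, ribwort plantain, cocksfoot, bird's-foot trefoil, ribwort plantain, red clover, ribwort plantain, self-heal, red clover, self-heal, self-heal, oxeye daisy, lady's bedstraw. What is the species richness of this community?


Total individuals logged = 25
Distinct species (count of individuals): ribwort plantain (5), lady's bedstraw (3), yarrow (2), oxeye daisy (3), timothy (2), self-heal (5), knapweed (1), cocksfoot (1), bird's-foot trefoil (1), red clover (2)
Species richness = number of distinct species = 10

10


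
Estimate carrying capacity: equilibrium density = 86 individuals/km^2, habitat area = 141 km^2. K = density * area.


K = 86 * 141 = 12126 individuals

12126 individuals


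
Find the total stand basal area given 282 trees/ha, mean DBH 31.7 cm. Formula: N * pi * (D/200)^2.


(D/200)^2 = (31.7/200)^2 = 0.1585^2 = 0.02512225
Individual BA = 3.141593 * 0.02512225 = 0.0789239 m^2
Stand BA = 282 * 0.0789239 = 22.2565 ≈ 22.26 m^2/ha

22.26 m^2/ha


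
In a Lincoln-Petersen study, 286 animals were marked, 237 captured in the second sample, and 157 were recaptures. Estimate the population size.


N = M * C / R = 286 * 237 / 157 = 67782 / 157 = 431.73 ≈ 432

432 individuals


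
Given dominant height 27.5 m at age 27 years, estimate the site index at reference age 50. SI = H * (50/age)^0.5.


50/27 = 1.85185
(1.85185)^0.5 = 1.36083
SI = 27.5 * 1.36083 = 37.4228 ≈ 37.4 m

37.4 m


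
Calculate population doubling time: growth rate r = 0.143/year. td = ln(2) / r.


td = ln(2) / 0.143 = 0.693147 / 0.143 = 4.84718 ≈ 4.8 years

4.8 years


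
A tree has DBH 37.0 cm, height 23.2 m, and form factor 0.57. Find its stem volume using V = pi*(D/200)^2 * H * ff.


(D/200)^2 = (37.0/200)^2 = 0.185^2 = 0.034225
BA = 3.141593 * 0.034225 = 0.107521 m^2
V = 0.107521 * 23.2 * 0.57 = 1.42186 ≈ 1.422 m^3

1.422 m^3


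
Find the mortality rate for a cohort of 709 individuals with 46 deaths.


Mortality rate = 46 / 709 = 0.064880 ≈ 0.0649

0.0649


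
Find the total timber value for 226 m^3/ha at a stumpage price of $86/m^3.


Value = 226 * 86 = $19436/ha

$19436/ha


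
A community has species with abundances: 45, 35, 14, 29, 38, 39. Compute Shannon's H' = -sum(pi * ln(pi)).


Total N = 45 + 35 + 14 + 29 + 38 + 39 = 200
Per-species terms:
  p = 45/200 = 0.225000; ln(p) = -1.491655; p*ln(p) = 0.225000 * (-1.491655) = -0.335622
  p = 35/200 = 0.175000; ln(p) = -1.742969; p*ln(p) = 0.175000 * (-1.742969) = -0.305020
  p = 14/200 = 0.070000; ln(p) = -2.659260; p*ln(p) = 0.070000 * (-2.659260) = -0.186148
  p = 29/200 = 0.145000; ln(p) = -1.931022; p*ln(p) = 0.145000 * (-1.931022) = -0.279998
  p = 38/200 = 0.190000; ln(p) = -1.660731; p*ln(p) = 0.190000 * (-1.660731) = -0.315539
  p = 39/200 = 0.195000; ln(p) = -1.634756; p*ln(p) = 0.195000 * (-1.634756) = -0.318777
sum(p*ln(p)) = (-0.335622) + (-0.305020) + (-0.186148) + (-0.279998) + (-0.315539) + (-0.318777) = -1.741104
H' = -(-1.741104) = 1.741104 ≈ 1.7411

1.7411


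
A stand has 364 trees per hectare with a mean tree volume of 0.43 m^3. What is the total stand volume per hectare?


V_stand = 364 * 0.43 = 156.52 ≈ 156.5 m^3/ha

156.5 m^3/ha


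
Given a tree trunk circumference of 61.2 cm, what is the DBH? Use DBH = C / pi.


DBH = C / pi = 61.2 / 3.141593 = 19.4806 ≈ 19.48 cm

19.48 cm


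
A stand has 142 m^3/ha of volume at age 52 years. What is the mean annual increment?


MAI = 142 / 52 = 2.7308 ≈ 2.73 m^3/ha/yr

2.73 m^3/ha/yr


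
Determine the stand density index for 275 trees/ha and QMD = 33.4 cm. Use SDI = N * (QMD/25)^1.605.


QMD/25 = 33.4/25 = 1.336
(1.336)^1.605 = exp(1.605 * ln(1.336)) = exp(1.605 * 0.289680) = exp(0.464936) = 1.59191
SDI = 275 * 1.59191 = 437.775 ≈ 438

438


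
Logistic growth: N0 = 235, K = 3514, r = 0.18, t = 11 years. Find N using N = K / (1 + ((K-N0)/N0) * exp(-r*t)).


(K - N0)/N0 = (3514 - 235)/235 = 3279/235 = 13.9532
r*t = 0.18 * 11 = 1.98; exp(-1.98) = 0.138069
13.9532 * 0.138069 = 1.92650
1 + 1.92650 = 2.92650
N = 3514 / 2.92650 = 1200.75 ≈ 1201

1201


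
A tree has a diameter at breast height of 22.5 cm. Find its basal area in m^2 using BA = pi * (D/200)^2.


D/200 = 22.5/200 = 0.1125 m
(D/200)^2 = 0.1125^2 = 0.01265625
BA = 3.141593 * 0.01265625 = 0.0397608 ≈ 0.0398 m^2

0.0398 m^2


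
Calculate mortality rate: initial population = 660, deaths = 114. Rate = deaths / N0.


Mortality rate = 114 / 660 = 0.172727 ≈ 0.1727

0.1727


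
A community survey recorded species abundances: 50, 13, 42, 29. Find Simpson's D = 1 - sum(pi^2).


Total N = 50 + 13 + 42 + 29 = 134
Per-species terms:
  p = 50/134 = 0.373134; p^2 = 0.373134^2 = 0.139229
  p = 13/134 = 0.097015; p^2 = 0.097015^2 = 0.009412
  p = 42/134 = 0.313433; p^2 = 0.313433^2 = 0.098240
  p = 29/134 = 0.216418; p^2 = 0.216418^2 = 0.046837
sum(p^2) = 0.139229 + 0.009412 + 0.098240 + 0.046837 = 0.293718
D = 1 - 0.293718 = 0.706282 ≈ 0.7063

0.7063


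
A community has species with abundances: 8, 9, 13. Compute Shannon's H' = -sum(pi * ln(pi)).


Total N = 8 + 9 + 13 = 30
Per-species terms:
  p = 8/30 = 0.266667; ln(p) = -1.321755; p*ln(p) = 0.266667 * (-1.321755) = -0.352468
  p = 9/30 = 0.300000; ln(p) = -1.203973; p*ln(p) = 0.300000 * (-1.203973) = -0.361192
  p = 13/30 = 0.433333; ln(p) = -0.836249; p*ln(p) = 0.433333 * (-0.836249) = -0.362374
sum(p*ln(p)) = (-0.352468) + (-0.361192) + (-0.362374) = -1.076034
H' = -(-1.076034) = 1.076034 ≈ 1.0760

1.0760


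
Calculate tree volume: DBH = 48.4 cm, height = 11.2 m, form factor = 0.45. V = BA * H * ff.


(D/200)^2 = (48.4/200)^2 = 0.242^2 = 0.058564
BA = 3.141593 * 0.058564 = 0.183984 m^2
V = 0.183984 * 11.2 * 0.45 = 0.927279 ≈ 0.927 m^3

0.927 m^3


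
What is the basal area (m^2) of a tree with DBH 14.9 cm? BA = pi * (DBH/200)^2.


D/200 = 14.9/200 = 0.0745 m
(D/200)^2 = 0.0745^2 = 0.00555025
BA = 3.141593 * 0.00555025 = 0.0174366 ≈ 0.0174 m^2

0.0174 m^2


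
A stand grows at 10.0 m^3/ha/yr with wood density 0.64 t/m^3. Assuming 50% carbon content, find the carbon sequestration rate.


C = 10.0 * 0.64 * 0.5 = 3.20 t C/ha/yr

3.20 t C/ha/yr


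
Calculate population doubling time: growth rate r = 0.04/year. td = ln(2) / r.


td = ln(2) / 0.04 = 0.693147 / 0.04 = 17.3287 ≈ 17.3 years

17.3 years


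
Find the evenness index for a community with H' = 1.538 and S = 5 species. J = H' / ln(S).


ln(5) = 1.60944
J = H' / ln(S) = 1.538 / 1.60944 = 0.955612 ≈ 0.9556

0.9556


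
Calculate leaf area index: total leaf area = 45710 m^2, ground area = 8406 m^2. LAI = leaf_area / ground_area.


LAI = 45710 / 8406 = 5.4378 ≈ 5.44

5.44


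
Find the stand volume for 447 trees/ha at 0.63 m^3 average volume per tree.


V_stand = 447 * 0.63 = 281.61 ≈ 281.6 m^3/ha

281.6 m^3/ha


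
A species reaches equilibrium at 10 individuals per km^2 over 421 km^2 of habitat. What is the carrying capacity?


K = 10 * 421 = 4210 individuals

4210 individuals


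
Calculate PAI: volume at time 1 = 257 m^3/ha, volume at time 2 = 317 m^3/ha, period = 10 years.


PAI = (V2 - V1) / period = (317 - 257) / 10 = 60 / 10 = 6.00 m^3/ha/yr

6.00 m^3/ha/yr


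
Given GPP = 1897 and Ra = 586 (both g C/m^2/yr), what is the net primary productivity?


NPP = GPP - Ra = 1897 - 586 = 1311 g C/m^2/yr

1311 g C/m^2/yr


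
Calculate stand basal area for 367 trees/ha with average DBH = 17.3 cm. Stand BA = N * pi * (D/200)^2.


(D/200)^2 = (17.3/200)^2 = 0.0865^2 = 0.00748225
Individual BA = 3.141593 * 0.00748225 = 0.0235062 m^2
Stand BA = 367 * 0.0235062 = 8.62678 ≈ 8.63 m^2/ha

8.63 m^2/ha


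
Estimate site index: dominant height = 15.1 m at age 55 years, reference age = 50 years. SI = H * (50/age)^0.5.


50/55 = 0.909091
(0.909091)^0.5 = 0.953463
SI = 15.1 * 0.953463 = 14.3973 ≈ 14.4 m

14.4 m


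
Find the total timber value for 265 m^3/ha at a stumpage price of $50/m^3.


Value = 265 * 50 = $13250/ha

$13250/ha


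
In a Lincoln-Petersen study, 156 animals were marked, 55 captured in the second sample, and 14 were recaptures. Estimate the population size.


N = M * C / R = 156 * 55 / 14 = 8580 / 14 = 612.86 ≈ 613

613 individuals


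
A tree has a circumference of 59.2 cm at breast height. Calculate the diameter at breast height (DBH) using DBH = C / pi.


DBH = C / pi = 59.2 / 3.141593 = 18.8439 ≈ 18.84 cm

18.84 cm


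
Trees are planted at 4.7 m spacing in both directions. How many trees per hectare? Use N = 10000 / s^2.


N = 10000 / 4.7^2 = 10000 / 22.09 = 452.694 ≈ 453 trees/ha

453 trees/ha


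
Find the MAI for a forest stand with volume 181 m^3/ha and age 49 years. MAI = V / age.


MAI = 181 / 49 = 3.6939 ≈ 3.69 m^3/ha/yr

3.69 m^3/ha/yr


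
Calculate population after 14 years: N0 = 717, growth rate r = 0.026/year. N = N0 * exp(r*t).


r*t = 0.026 * 14 = 0.364
exp(0.364) = 1.43907
N = 717 * 1.43907 = 1031.81 ≈ 1032

1032


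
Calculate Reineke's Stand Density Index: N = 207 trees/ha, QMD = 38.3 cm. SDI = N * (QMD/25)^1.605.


QMD/25 = 38.3/25 = 1.532
(1.532)^1.605 = exp(1.605 * ln(1.532)) = exp(1.605 * 0.426574) = exp(0.684651) = 1.98308
SDI = 207 * 1.98308 = 410.498 ≈ 410

410


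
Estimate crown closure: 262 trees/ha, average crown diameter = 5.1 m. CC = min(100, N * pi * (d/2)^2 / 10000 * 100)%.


(d/2)^2 = (5.1/2)^2 = 2.55^2 = 6.5025
Crown area = 3.141593 * 6.5025 = 20.4282 m^2
N * area / 10000 * 100 = 262 * 20.4282 / 10000 * 100 = 53.5219
CC = min(100, 53.5219) = 53.5219 ≈ 53.5%

53.5%


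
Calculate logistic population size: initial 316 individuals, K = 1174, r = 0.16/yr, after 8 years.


(K - N0)/N0 = (1174 - 316)/316 = 858/316 = 2.71519
r*t = 0.16 * 8 = 1.28; exp(-1.28) = 0.278037
2.71519 * 0.278037 = 0.754923
1 + 0.754923 = 1.75492
N = 1174 / 1.75492 = 668.976 ≈ 669

669


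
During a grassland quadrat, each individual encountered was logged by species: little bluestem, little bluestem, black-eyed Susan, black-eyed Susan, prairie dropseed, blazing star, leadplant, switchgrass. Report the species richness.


Total individuals logged = 8
Distinct species (count of individuals): little bluestem (2), black-eyed Susan (2), prairie dropseed (1), blazing star (1), leadplant (1), switchgrass (1)
Species richness = number of distinct species = 6

6


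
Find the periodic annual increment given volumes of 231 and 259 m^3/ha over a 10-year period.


PAI = (V2 - V1) / period = (259 - 231) / 10 = 28 / 10 = 2.80 m^3/ha/yr

2.80 m^3/ha/yr


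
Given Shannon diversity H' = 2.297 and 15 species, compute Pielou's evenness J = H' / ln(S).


ln(15) = 2.70805
J = H' / ln(S) = 2.297 / 2.70805 = 0.848212 ≈ 0.8482

0.8482


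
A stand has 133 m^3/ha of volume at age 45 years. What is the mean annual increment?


MAI = 133 / 45 = 2.9556 ≈ 2.96 m^3/ha/yr

2.96 m^3/ha/yr


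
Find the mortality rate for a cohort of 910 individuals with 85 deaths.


Mortality rate = 85 / 910 = 0.093407 ≈ 0.0934

0.0934


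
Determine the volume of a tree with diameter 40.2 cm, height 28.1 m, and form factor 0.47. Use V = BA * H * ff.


(D/200)^2 = (40.2/200)^2 = 0.201^2 = 0.040401
BA = 3.141593 * 0.040401 = 0.126923 m^2
V = 0.126923 * 28.1 * 0.47 = 1.67627 ≈ 1.676 m^3

1.676 m^3


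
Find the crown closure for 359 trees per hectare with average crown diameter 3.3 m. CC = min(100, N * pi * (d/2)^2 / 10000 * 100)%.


(d/2)^2 = (3.3/2)^2 = 1.65^2 = 2.7225
Crown area = 3.141593 * 2.7225 = 8.55299 m^2
N * area / 10000 * 100 = 359 * 8.55299 / 10000 * 100 = 30.7052
CC = min(100, 30.7052) = 30.7052 ≈ 30.7%

30.7%


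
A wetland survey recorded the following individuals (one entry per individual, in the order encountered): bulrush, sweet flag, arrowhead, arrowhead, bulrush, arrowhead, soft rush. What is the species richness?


Total individuals logged = 7
Distinct species (count of individuals): bulrush (2), sweet flag (1), arrowhead (3), soft rush (1)
Species richness = number of distinct species = 4

4


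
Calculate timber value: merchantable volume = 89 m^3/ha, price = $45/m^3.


Value = 89 * 45 = $4005/ha

$4005/ha


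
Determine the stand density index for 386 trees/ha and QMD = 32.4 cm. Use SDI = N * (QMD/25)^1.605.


QMD/25 = 32.4/25 = 1.296
(1.296)^1.605 = exp(1.605 * ln(1.296)) = exp(1.605 * 0.259283) = exp(0.416149) = 1.51611
SDI = 386 * 1.51611 = 585.218 ≈ 585

585


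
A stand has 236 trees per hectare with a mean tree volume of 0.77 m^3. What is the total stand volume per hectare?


V_stand = 236 * 0.77 = 181.72 ≈ 181.7 m^3/ha

181.7 m^3/ha


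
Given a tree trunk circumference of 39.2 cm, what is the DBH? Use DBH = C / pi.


DBH = C / pi = 39.2 / 3.141593 = 12.4777 ≈ 12.48 cm

12.48 cm


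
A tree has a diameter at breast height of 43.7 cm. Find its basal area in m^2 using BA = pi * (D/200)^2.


D/200 = 43.7/200 = 0.2185 m
(D/200)^2 = 0.2185^2 = 0.04774225
BA = 3.141593 * 0.04774225 = 0.149987 ≈ 0.1500 m^2

0.1500 m^2


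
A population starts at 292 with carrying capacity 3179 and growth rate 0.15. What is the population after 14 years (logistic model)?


(K - N0)/N0 = (3179 - 292)/292 = 2887/292 = 9.88699
r*t = 0.15 * 14 = 2.1; exp(-2.1) = 0.122456
9.88699 * 0.122456 = 1.21072
1 + 1.21072 = 2.21072
N = 3179 / 2.21072 = 1437.99 ≈ 1438

1438


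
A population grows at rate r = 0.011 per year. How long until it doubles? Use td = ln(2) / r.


td = ln(2) / 0.011 = 0.693147 / 0.011 = 63.0134 ≈ 63.0 years

63.0 years


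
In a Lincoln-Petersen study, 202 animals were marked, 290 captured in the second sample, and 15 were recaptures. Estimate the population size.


N = M * C / R = 202 * 290 / 15 = 58580 / 15 = 3905.33 ≈ 3905

3905 individuals


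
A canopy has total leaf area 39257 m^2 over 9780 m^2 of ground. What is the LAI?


LAI = 39257 / 9780 = 4.0140 ≈ 4.01

4.01


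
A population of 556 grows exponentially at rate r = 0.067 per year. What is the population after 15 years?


r*t = 0.067 * 15 = 1.005
exp(1.005) = 2.73191
N = 556 * 2.73191 = 1518.94 ≈ 1519

1519


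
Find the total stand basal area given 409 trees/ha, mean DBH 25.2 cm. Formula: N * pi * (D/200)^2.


(D/200)^2 = (25.2/200)^2 = 0.126^2 = 0.015876
Individual BA = 3.141593 * 0.015876 = 0.0498759 m^2
Stand BA = 409 * 0.0498759 = 20.3992 ≈ 20.40 m^2/ha

20.40 m^2/ha


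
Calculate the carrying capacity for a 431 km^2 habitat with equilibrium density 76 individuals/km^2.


K = 76 * 431 = 32756 individuals

32756 individuals


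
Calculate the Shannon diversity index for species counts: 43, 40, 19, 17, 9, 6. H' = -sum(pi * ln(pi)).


Total N = 43 + 40 + 19 + 17 + 9 + 6 = 134
Per-species terms:
  p = 43/134 = 0.320896; ln(p) = -1.136638; p*ln(p) = 0.320896 * (-1.136638) = -0.364743
  p = 40/134 = 0.298507; ln(p) = -1.208962; p*ln(p) = 0.298507 * (-1.208962) = -0.360884
  p = 19/134 = 0.141791; ln(p) = -1.953401; p*ln(p) = 0.141791 * (-1.953401) = -0.276975
  p = 17/134 = 0.126866; ln(p) = -2.064624; p*ln(p) = 0.126866 * (-2.064624) = -0.261931
  p = 9/134 = 0.067164; ln(p) = -2.700618; p*ln(p) = 0.067164 * (-2.700618) = -0.181384
  p = 6/134 = 0.044776; ln(p) = -3.106083; p*ln(p) = 0.044776 * (-3.106083) = -0.139078
sum(p*ln(p)) = (-0.364743) + (-0.360884) + (-0.276975) + (-0.261931) + (-0.181384) + (-0.139078) = -1.584995
H' = -(-1.584995) = 1.584995 ≈ 1.5850

1.5850


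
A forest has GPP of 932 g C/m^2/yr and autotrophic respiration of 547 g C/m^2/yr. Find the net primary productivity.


NPP = GPP - Ra = 932 - 547 = 385 g C/m^2/yr

385 g C/m^2/yr


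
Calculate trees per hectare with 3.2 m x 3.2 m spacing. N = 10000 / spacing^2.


N = 10000 / 3.2^2 = 10000 / 10.24 = 976.563 ≈ 977 trees/ha

977 trees/ha
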